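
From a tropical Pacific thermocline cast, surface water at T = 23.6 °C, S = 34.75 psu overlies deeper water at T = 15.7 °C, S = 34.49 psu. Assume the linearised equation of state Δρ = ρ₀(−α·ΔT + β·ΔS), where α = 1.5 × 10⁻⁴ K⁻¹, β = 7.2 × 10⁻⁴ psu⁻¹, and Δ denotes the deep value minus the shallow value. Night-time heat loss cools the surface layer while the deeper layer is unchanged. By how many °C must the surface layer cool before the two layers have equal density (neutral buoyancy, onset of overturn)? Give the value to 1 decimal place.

Neutral buoyancy requires Δρ = 0, i.e. −α(T_deep − T_surf′) + β(S_deep − S_surf) = 0.
T_surf′ = T_deep − (β/α)·ΔS = 15.7 − (7.2 × 10⁻⁴/1.5 × 10⁻⁴)·(-0.26) = 16.948 °C.
Cooling required: 23.6 − (16.948) = 6.652 °C.

6.7 °C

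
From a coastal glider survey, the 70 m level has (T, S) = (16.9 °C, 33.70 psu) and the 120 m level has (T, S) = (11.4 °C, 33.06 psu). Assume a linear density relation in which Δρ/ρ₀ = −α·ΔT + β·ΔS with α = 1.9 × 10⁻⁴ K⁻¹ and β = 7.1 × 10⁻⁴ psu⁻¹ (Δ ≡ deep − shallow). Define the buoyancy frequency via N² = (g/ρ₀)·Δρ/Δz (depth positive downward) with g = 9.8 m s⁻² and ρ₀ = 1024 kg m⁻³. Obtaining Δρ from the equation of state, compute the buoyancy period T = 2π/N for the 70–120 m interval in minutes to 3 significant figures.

9.73 min

ΔT = -5.5 K, ΔS = -0.64 psu (deep − shallow).
Δρ/ρ₀ = −αΔT + βΔS = 1.045 × 10⁻³ − 4.544 × 10⁻⁴ = 5.906 × 10⁻⁴, so Δρ ≈ 0.6048 kg m⁻³.
N² = (g/ρ₀)·Δρ/Δz = g·(Δρ/ρ₀)/Δz = 9.8 × 5.906 × 10⁻⁴ / 50 = 1.1576 × 10⁻⁴ s⁻².
N = √(1.1576 × 10⁻⁴) = 0.010759 rad s⁻¹ → T = 2π/N = 583.99 s = 9.7332 min ≈ 9.73 min.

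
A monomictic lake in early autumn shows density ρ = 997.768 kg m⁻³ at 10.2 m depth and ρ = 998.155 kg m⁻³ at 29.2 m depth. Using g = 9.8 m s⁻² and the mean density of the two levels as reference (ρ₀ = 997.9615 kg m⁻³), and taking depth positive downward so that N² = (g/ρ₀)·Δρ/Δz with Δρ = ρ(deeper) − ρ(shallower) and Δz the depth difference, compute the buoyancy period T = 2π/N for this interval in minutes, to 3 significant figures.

7.40 min

Δρ = 998.155 − 997.768 = 0.387 kg m⁻³ over Δz = 29.2 − 10.2 = 19 m.
N² = (9.8/997.9615) × (0.387/19) = 2.0002 × 10⁻⁴ s⁻².
N = √(2.0002 × 10⁻⁴) = 0.014143 rad s⁻¹, so T = 2π/N = 444.26 s = 7.4043 min ≈ 7.40 min.
Since Δρ > 0 the layer is stably stratified.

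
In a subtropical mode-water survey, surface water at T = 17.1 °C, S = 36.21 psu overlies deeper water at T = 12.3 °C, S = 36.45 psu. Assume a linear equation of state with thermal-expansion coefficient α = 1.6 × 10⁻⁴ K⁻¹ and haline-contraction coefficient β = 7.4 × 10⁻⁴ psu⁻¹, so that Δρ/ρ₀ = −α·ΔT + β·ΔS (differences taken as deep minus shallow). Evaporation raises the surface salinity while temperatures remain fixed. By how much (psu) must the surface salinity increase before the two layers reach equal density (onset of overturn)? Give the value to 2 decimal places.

1.28 psu

Neutral buoyancy requires −α(T_deep − T_surf) + β(S_deep − S_surf′) = 0.
S_surf′ = S_deep − (α/β)·ΔT = 36.45 − (1.6 × 10⁻⁴/7.4 × 10⁻⁴)·(-4.8) = 37.4878 psu.
Increase required: 37.4878 − 36.21 = 1.2778 psu.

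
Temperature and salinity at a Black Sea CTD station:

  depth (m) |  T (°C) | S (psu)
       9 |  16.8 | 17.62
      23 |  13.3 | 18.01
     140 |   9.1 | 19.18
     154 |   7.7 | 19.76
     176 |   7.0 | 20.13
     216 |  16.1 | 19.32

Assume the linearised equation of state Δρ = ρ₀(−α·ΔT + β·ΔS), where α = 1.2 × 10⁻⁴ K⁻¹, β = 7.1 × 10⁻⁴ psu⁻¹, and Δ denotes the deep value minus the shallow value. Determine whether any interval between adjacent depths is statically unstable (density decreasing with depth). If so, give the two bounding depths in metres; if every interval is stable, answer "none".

176–216 m

Evaluate Δρ/ρ₀ = −αΔT + βΔS across each adjacent pair:
  9–23 m: −αΔT+βΔS = −(1.2 × 10⁻⁴)(-3.5)+(7.1 × 10⁻⁴)(+0.39) = 7.0 × 10⁻⁴ → stable
  23–140 m: −αΔT+βΔS = −(1.2 × 10⁻⁴)(-4.2)+(7.1 × 10⁻⁴)(+1.17) = 1.3 × 10⁻³ → stable
  140–154 m: −αΔT+βΔS = −(1.2 × 10⁻⁴)(-1.4)+(7.1 × 10⁻⁴)(+0.58) = 5.8 × 10⁻⁴ → stable
  154–176 m: −αΔT+βΔS = −(1.2 × 10⁻⁴)(-0.7)+(7.1 × 10⁻⁴)(+0.37) = 3.5 × 10⁻⁴ → stable
  176–216 m: −αΔT+βΔS = −(1.2 × 10⁻⁴)(+9.1)+(7.1 × 10⁻⁴)(-0.81) = -1.7 × 10⁻³ → UNSTABLE
The 176–216 m interval has Δρ < 0: lighter water underlies denser water.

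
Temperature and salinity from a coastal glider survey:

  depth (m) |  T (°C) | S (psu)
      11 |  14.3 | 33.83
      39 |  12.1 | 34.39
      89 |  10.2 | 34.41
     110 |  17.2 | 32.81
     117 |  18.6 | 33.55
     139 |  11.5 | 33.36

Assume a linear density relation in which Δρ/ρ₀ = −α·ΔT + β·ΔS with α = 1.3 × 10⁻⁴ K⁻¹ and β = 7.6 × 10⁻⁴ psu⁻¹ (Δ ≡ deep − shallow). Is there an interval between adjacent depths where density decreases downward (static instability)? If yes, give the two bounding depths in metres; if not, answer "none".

Evaluate Δρ/ρ₀ = −αΔT + βΔS across each adjacent pair:
  11–39 m: −αΔT+βΔS = −(1.3 × 10⁻⁴)(-2.2)+(7.6 × 10⁻⁴)(+0.56) = 7.1 × 10⁻⁴ → stable
  39–89 m: −αΔT+βΔS = −(1.3 × 10⁻⁴)(-1.9)+(7.6 × 10⁻⁴)(+0.02) = 2.6 × 10⁻⁴ → stable
  89–110 m: −αΔT+βΔS = −(1.3 × 10⁻⁴)(+7.0)+(7.6 × 10⁻⁴)(-1.60) = -2.1 × 10⁻³ → UNSTABLE
  110–117 m: −αΔT+βΔS = −(1.3 × 10⁻⁴)(+1.4)+(7.6 × 10⁻⁴)(+0.74) = 3.8 × 10⁻⁴ → stable
  117–139 m: −αΔT+βΔS = −(1.3 × 10⁻⁴)(-7.1)+(7.6 × 10⁻⁴)(-0.19) = 7.8 × 10⁻⁴ → stable
The 89–110 m interval has Δρ < 0: lighter water underlies denser water.

89–110 m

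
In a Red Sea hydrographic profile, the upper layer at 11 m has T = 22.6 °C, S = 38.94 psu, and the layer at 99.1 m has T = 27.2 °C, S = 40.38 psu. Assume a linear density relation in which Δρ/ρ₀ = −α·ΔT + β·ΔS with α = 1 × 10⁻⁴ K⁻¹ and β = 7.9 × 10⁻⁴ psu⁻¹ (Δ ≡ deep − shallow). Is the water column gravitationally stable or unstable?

ΔT = 27.2 − 22.6 = +4.6 K and ΔS = 40.38 − 38.94 = +1.44 psu (deep − shallow).
−αΔT = -4.60 × 10⁻⁴; βΔS = 1.1376 × 10⁻³; sum Δρ/ρ₀ = 6.776 × 10⁻⁴.
Δρ/ρ₀ > 0, so Δρ > 0: deeper water is denser → statically stable.

stable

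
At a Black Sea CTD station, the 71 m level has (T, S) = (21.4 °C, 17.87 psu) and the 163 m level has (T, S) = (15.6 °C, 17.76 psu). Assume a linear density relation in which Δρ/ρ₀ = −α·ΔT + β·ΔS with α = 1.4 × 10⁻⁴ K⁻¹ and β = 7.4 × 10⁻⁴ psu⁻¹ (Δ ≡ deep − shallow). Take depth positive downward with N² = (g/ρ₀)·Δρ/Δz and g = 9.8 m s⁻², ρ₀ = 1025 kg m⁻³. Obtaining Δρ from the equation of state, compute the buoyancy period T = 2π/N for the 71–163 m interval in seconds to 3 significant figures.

712 s

ΔT = -5.8 K, ΔS = -0.11 psu (deep − shallow).
Δρ/ρ₀ = −αΔT + βΔS = 8.12 × 10⁻⁴ − 8.14 × 10⁻⁵ = 7.306 × 10⁻⁴, so Δρ ≈ 0.7489 kg m⁻³.
N² = (g/ρ₀)·Δρ/Δz = g·(Δρ/ρ₀)/Δz = 9.8 × 7.306 × 10⁻⁴ / 92 = 7.7825 × 10⁻⁵ s⁻².
N = √(7.7825 × 10⁻⁵) = 8.8218 × 10⁻³ rad s⁻¹ → T = 2π/N = 712.23 s ≈ 712 s.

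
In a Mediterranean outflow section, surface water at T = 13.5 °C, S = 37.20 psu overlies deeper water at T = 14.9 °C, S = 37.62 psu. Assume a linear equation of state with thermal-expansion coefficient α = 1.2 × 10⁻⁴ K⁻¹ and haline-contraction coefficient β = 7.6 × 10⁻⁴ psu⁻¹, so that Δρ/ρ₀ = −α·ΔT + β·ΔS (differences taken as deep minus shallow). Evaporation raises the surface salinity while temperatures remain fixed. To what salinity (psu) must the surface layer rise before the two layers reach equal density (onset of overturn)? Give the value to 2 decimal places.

37.40 psu

Neutral buoyancy requires −α(T_deep − T_surf) + β(S_deep − S_surf′) = 0.
S_surf′ = S_deep − (α/β)·ΔT = 37.62 − (1.2 × 10⁻⁴/7.6 × 10⁻⁴)·(+1.4) = 37.3989 psu.
Increase required: 37.3989 − 37.20 = 0.1989 psu.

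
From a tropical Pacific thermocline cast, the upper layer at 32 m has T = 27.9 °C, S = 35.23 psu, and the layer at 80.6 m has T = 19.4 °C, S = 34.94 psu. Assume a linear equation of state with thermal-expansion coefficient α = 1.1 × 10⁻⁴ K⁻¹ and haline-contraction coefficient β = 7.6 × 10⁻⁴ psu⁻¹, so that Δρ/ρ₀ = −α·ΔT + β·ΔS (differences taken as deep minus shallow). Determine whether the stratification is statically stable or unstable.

stable

ΔT = 19.4 − 27.9 = -8.5 K and ΔS = 34.94 − 35.23 = -0.29 psu (deep − shallow).
−αΔT = 9.35 × 10⁻⁴; βΔS = -2.204 × 10⁻⁴; sum Δρ/ρ₀ = 7.146 × 10⁻⁴.
Δρ/ρ₀ > 0, so Δρ > 0: deeper water is denser → statically stable.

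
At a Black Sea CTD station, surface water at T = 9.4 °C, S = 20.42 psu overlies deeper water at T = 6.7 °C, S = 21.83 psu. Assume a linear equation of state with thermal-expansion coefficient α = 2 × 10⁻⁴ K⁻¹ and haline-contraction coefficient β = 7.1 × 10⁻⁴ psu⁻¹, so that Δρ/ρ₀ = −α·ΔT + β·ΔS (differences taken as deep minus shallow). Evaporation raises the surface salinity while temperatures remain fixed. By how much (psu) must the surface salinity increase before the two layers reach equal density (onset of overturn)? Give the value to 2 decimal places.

Neutral buoyancy requires −α(T_deep − T_surf) + β(S_deep − S_surf′) = 0.
S_surf′ = S_deep − (α/β)·ΔT = 21.83 − (2 × 10⁻⁴/7.1 × 10⁻⁴)·(-2.7) = 22.5906 psu.
Increase required: 22.5906 − 20.42 = 2.1706 psu.

2.17 psu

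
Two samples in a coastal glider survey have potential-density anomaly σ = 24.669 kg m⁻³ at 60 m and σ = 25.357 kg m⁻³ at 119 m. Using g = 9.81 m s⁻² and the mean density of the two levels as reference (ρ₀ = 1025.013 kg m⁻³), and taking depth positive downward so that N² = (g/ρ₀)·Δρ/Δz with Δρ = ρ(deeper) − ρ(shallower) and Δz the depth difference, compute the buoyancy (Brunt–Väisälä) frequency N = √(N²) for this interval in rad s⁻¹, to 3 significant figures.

0.0106 rad s⁻¹

Δρ = 1025.357 − 1024.669 = 0.688 kg m⁻³ over Δz = 119 − 60 = 59 m.
N² = (9.81/1025.013) × (0.688/59) = 1.1160 × 10⁻⁴ s⁻².
N = √(1.1160 × 10⁻⁴) = 0.010564 rad s⁻¹ ≈ 0.0106 rad s⁻¹.
A positive N² confirms static stability across the interval.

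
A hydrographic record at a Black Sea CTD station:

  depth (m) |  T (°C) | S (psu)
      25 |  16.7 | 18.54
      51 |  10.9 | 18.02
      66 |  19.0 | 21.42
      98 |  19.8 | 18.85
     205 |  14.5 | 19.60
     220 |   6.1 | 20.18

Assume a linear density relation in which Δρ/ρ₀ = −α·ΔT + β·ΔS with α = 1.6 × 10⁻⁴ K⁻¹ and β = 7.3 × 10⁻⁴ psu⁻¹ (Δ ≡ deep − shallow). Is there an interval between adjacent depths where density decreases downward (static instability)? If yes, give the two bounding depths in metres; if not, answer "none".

66–98 m

Evaluate Δρ/ρ₀ = −αΔT + βΔS across each adjacent pair:
  25–51 m: −αΔT+βΔS = −(1.6 × 10⁻⁴)(-5.8)+(7.3 × 10⁻⁴)(-0.52) = 5.5 × 10⁻⁴ → stable
  51–66 m: −αΔT+βΔS = −(1.6 × 10⁻⁴)(+8.1)+(7.3 × 10⁻⁴)(+3.40) = 1.2 × 10⁻³ → stable
  66–98 m: −αΔT+βΔS = −(1.6 × 10⁻⁴)(+0.8)+(7.3 × 10⁻⁴)(-2.57) = -2.0 × 10⁻³ → UNSTABLE
  98–205 m: −αΔT+βΔS = −(1.6 × 10⁻⁴)(-5.3)+(7.3 × 10⁻⁴)(+0.75) = 1.4 × 10⁻³ → stable
  205–220 m: −αΔT+βΔS = −(1.6 × 10⁻⁴)(-8.4)+(7.3 × 10⁻⁴)(+0.58) = 1.8 × 10⁻³ → stable
The 66–98 m interval has Δρ < 0: lighter water underlies denser water.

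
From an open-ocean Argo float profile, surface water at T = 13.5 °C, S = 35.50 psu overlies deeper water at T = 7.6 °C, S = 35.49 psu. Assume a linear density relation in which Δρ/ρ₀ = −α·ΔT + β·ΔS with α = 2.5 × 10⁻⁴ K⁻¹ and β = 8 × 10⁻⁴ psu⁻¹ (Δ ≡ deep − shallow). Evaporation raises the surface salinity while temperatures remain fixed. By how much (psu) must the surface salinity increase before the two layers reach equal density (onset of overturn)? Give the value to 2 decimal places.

Neutral buoyancy requires −α(T_deep − T_surf) + β(S_deep − S_surf′) = 0.
S_surf′ = S_deep − (α/β)·ΔT = 35.49 − (2.5 × 10⁻⁴/8 × 10⁻⁴)·(-5.9) = 37.3338 psu.
Increase required: 37.3338 − 35.50 = 1.8338 psu.

1.83 psu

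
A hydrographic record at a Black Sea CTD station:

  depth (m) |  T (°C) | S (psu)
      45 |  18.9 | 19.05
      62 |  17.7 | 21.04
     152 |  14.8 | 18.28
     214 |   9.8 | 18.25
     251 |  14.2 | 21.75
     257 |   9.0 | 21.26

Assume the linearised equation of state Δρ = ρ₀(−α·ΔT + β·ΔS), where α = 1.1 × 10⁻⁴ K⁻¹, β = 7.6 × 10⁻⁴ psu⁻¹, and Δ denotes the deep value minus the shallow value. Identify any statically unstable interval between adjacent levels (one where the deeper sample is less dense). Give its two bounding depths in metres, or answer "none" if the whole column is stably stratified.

Evaluate Δρ/ρ₀ = −αΔT + βΔS across each adjacent pair:
  45–62 m: −αΔT+βΔS = −(1.1 × 10⁻⁴)(-1.2)+(7.6 × 10⁻⁴)(+1.99) = 1.6 × 10⁻³ → stable
  62–152 m: −αΔT+βΔS = −(1.1 × 10⁻⁴)(-2.9)+(7.6 × 10⁻⁴)(-2.76) = -1.8 × 10⁻³ → UNSTABLE
  152–214 m: −αΔT+βΔS = −(1.1 × 10⁻⁴)(-5.0)+(7.6 × 10⁻⁴)(-0.03) = 5.3 × 10⁻⁴ → stable
  214–251 m: −αΔT+βΔS = −(1.1 × 10⁻⁴)(+4.4)+(7.6 × 10⁻⁴)(+3.50) = 2.2 × 10⁻³ → stable
  251–257 m: −αΔT+βΔS = −(1.1 × 10⁻⁴)(-5.2)+(7.6 × 10⁻⁴)(-0.49) = 2.0 × 10⁻⁴ → stable
The 62–152 m interval has Δρ < 0: lighter water underlies denser water.

62–152 m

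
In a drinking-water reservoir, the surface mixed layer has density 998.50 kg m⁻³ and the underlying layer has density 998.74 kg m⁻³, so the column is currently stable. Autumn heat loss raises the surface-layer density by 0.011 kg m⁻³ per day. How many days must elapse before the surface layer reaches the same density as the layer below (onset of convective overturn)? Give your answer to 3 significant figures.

Density deficit of the surface layer: 998.74 − 998.50 = 0.24 kg m⁻³.
Required change = 0.24 / 0.011 = 21.8 days.

21.8 days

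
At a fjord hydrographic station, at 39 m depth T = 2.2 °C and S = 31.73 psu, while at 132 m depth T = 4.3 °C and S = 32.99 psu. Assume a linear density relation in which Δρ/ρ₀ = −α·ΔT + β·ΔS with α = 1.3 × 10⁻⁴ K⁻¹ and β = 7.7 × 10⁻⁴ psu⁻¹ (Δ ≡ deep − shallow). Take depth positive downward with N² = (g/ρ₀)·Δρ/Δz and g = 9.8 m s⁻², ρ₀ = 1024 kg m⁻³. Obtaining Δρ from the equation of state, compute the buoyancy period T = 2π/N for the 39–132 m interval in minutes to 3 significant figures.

ΔT = +2.1 K, ΔS = +1.26 psu (deep − shallow).
Δρ/ρ₀ = −αΔT + βΔS = -2.73 × 10⁻⁴ + 9.702 × 10⁻⁴ = 6.972 × 10⁻⁴, so Δρ ≈ 0.7139 kg m⁻³.
N² = (g/ρ₀)·Δρ/Δz = g·(Δρ/ρ₀)/Δz = 9.8 × 6.972 × 10⁻⁴ / 93 = 7.3468 × 10⁻⁵ s⁻².
N = √(7.3468 × 10⁻⁵) = 8.5713 × 10⁻³ rad s⁻¹ → T = 2π/N = 733.05 s = 12.217 min ≈ 12.2 min.

12.2 min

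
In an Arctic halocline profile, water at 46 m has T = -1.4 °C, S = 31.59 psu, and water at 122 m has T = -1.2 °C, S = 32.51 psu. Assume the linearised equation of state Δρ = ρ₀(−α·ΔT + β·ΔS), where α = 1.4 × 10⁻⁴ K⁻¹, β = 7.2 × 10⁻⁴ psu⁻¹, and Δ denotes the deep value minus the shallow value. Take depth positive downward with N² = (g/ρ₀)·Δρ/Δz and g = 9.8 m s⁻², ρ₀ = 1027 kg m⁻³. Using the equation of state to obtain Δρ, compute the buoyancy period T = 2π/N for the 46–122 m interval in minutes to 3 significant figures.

ΔT = +0.2 K, ΔS = +0.92 psu (deep − shallow).
Δρ/ρ₀ = −αΔT + βΔS = -2.80 × 10⁻⁵ + 6.624 × 10⁻⁴ = 6.344 × 10⁻⁴, so Δρ ≈ 0.6515 kg m⁻³.
N² = (g/ρ₀)·Δρ/Δz = g·(Δρ/ρ₀)/Δz = 9.8 × 6.344 × 10⁻⁴ / 76 = 8.1804 × 10⁻⁵ s⁻².
N = √(8.1804 × 10⁻⁵) = 9.0446 × 10⁻³ rad s⁻¹ → T = 2π/N = 694.69 s = 11.578 min ≈ 11.6 min.

11.6 min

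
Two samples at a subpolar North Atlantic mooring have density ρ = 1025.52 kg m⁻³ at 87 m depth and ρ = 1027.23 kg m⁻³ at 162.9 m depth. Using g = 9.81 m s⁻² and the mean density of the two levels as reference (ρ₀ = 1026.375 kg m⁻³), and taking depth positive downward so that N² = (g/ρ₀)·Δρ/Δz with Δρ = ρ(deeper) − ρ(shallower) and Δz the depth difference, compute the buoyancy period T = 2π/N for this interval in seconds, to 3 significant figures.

428 s

Δρ = 1027.23 − 1025.52 = 1.71 kg m⁻³ over Δz = 162.9 − 87 = 75.9 m.
N² = (9.81/1026.375) × (1.71/75.9) = 2.1534 × 10⁻⁴ s⁻².
N = √(2.1534 × 10⁻⁴) = 0.014674 rad s⁻¹, so T = 2π/N = 428.18 s ≈ 428 s.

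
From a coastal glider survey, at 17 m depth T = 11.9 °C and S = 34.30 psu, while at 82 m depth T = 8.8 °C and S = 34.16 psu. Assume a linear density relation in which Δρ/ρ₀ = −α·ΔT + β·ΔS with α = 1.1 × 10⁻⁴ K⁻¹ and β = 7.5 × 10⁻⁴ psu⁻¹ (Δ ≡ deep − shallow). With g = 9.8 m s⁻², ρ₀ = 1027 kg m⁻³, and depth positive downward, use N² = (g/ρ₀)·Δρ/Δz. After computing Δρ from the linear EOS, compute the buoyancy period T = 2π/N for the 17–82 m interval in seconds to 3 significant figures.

ΔT = -3.1 K, ΔS = -0.14 psu (deep − shallow).
Δρ/ρ₀ = −αΔT + βΔS = 3.41 × 10⁻⁴ − 1.05 × 10⁻⁴ = 2.36 × 10⁻⁴, so Δρ ≈ 0.2424 kg m⁻³.
N² = (g/ρ₀)·Δρ/Δz = g·(Δρ/ρ₀)/Δz = 9.8 × 2.36 × 10⁻⁴ / 65 = 3.5582 × 10⁻⁵ s⁻².
N = √(3.5582 × 10⁻⁵) = 5.9651 × 10⁻³ rad s⁻¹ → T = 2π/N = 1.0533 × 10³ s ≈ 1.05 × 10³ s.

1.05 × 10³ s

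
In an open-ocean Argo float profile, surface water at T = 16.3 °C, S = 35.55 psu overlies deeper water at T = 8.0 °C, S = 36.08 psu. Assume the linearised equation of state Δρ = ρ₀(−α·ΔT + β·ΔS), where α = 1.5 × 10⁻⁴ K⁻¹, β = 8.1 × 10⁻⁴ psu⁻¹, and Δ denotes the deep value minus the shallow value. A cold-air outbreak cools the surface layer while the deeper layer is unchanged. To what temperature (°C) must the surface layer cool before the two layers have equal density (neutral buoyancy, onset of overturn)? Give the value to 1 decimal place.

Neutral buoyancy requires Δρ = 0, i.e. −α(T_deep − T_surf′) + β(S_deep − S_surf) = 0.
T_surf′ = T_deep − (β/α)·ΔS = 8.0 − (8.1 × 10⁻⁴/1.5 × 10⁻⁴)·(+0.53) = 5.138 °C.
Cooling required: 16.3 − (5.138) = 11.162 °C.

5.1 °C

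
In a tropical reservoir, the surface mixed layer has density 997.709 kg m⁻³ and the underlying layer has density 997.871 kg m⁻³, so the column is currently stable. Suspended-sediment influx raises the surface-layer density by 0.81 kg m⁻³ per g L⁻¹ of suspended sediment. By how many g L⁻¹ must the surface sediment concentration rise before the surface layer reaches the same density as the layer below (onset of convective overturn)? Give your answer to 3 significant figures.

Density deficit of the surface layer: 997.871 − 997.709 = 0.162 kg m⁻³.
Required change = 0.162 / 0.81 = 0.200 g L⁻¹.

0.200 g L⁻¹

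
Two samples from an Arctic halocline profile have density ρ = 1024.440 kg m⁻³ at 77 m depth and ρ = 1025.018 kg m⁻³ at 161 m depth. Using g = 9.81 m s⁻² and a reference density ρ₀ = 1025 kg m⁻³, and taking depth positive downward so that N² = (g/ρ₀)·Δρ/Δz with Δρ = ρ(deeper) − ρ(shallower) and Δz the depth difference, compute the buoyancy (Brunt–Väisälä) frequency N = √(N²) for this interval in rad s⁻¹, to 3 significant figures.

Δρ = 1025.018 − 1024.440 = 0.578 kg m⁻³ over Δz = 161 − 77 = 84 m.
N² = (9.81/1025) × (0.578/84) = 6.5856 × 10⁻⁵ s⁻².
N = √(6.5856 × 10⁻⁵) = 8.1152 × 10⁻³ rad s⁻¹ ≈ 8.12 × 10⁻³ rad s⁻¹.
N² > 0, so the interval is statically stable.

8.12 × 10⁻³ rad s⁻¹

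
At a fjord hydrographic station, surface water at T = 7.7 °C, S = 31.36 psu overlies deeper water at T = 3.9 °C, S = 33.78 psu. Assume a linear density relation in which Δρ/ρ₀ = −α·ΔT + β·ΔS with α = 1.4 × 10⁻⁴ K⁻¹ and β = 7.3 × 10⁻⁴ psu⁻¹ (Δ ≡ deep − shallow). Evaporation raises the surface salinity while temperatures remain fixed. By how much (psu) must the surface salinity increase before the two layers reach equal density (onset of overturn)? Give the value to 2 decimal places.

3.15 psu

Neutral buoyancy requires −α(T_deep − T_surf) + β(S_deep − S_surf′) = 0.
S_surf′ = S_deep − (α/β)·ΔT = 33.78 − (1.4 × 10⁻⁴/7.3 × 10⁻⁴)·(-3.8) = 34.5088 psu.
Increase required: 34.5088 − 31.36 = 3.1488 psu.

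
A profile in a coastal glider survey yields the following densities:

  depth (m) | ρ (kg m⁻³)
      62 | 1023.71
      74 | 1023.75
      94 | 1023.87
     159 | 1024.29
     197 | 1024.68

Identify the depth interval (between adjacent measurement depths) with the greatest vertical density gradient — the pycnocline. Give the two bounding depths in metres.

159–197 m

Compute the density gradient over each adjacent pair:
  62–74 m: Δρ/Δz = 0.04/12 = 3.3 × 10⁻³ kg m⁻⁴
  74–94 m: Δρ/Δz = 0.12/20 = 6.0 × 10⁻³ kg m⁻⁴
  94–159 m: Δρ/Δz = 0.42/65 = 6.5 × 10⁻³ kg m⁻⁴
  159–197 m: Δρ/Δz = 0.39/38 = 0.010 kg m⁻⁴
The largest gradient is in the 159–197 m interval — the pycnocline.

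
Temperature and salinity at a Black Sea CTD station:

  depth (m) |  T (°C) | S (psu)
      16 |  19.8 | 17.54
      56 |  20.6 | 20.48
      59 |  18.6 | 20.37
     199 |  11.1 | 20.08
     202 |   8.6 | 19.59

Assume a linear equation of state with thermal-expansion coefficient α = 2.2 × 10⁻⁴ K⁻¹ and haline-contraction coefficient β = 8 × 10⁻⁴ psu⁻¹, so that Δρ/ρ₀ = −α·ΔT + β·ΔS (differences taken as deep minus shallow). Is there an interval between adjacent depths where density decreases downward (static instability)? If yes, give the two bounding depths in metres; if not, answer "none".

none

Evaluate Δρ/ρ₀ = −αΔT + βΔS across each adjacent pair:
  16–56 m: −αΔT+βΔS = −(2.2 × 10⁻⁴)(+0.8)+(8 × 10⁻⁴)(+2.94) = 2.2 × 10⁻³ → stable
  56–59 m: −αΔT+βΔS = −(2.2 × 10⁻⁴)(-2.0)+(8 × 10⁻⁴)(-0.11) = 3.5 × 10⁻⁴ → stable
  59–199 m: −αΔT+βΔS = −(2.2 × 10⁻⁴)(-7.5)+(8 × 10⁻⁴)(-0.29) = 1.4 × 10⁻³ → stable
  199–202 m: −αΔT+βΔS = −(2.2 × 10⁻⁴)(-2.5)+(8 × 10⁻⁴)(-0.49) = 1.6 × 10⁻⁴ → stable
Every interval has Δρ > 0: the column is stably stratified throughout.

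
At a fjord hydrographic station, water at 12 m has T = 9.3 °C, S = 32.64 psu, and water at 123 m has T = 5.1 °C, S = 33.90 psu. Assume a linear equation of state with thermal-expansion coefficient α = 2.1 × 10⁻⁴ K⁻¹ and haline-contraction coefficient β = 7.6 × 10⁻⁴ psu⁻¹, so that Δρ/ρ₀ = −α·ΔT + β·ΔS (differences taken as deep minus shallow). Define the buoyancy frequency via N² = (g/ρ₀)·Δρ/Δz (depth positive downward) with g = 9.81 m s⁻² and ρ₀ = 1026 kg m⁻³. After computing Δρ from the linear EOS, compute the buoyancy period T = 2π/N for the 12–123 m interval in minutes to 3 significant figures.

8.21 min

ΔT = -4.2 K, ΔS = +1.26 psu (deep − shallow).
Δρ/ρ₀ = −αΔT + βΔS = 8.82 × 10⁻⁴ + 9.576 × 10⁻⁴ = 1.8396 × 10⁻³, so Δρ ≈ 1.887 kg m⁻³.
N² = (g/ρ₀)·Δρ/Δz = g·(Δρ/ρ₀)/Δz = 9.81 × 1.8396 × 10⁻³ / 111 = 1.6258 × 10⁻⁴ s⁻².
N = √(1.6258 × 10⁻⁴) = 0.012751 rad s⁻¹ → T = 2π/N = 492.76 s = 8.2127 min ≈ 8.21 min.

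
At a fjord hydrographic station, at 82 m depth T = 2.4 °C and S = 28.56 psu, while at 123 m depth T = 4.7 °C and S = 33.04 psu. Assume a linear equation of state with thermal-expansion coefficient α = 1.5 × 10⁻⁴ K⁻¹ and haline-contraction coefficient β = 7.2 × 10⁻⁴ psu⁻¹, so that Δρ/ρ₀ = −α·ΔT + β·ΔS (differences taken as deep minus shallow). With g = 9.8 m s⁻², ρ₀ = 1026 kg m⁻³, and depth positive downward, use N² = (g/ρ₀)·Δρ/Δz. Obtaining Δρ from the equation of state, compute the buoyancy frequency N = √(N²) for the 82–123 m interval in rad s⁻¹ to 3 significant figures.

0.0262 rad s⁻¹

ΔT = +2.3 K, ΔS = +4.48 psu (deep − shallow).
Δρ/ρ₀ = −αΔT + βΔS = -3.45 × 10⁻⁴ + 3.2256 × 10⁻³ = 2.8806 × 10⁻³, so Δρ ≈ 2.955 kg m⁻³.
N² = (g/ρ₀)·Δρ/Δz = g·(Δρ/ρ₀)/Δz = 9.8 × 2.8806 × 10⁻³ / 41 = 6.8853 × 10⁻⁴ s⁻².
N = √(6.8853 × 10⁻⁴) = 0.026240 rad s⁻¹ ≈ 0.0262 rad s⁻¹.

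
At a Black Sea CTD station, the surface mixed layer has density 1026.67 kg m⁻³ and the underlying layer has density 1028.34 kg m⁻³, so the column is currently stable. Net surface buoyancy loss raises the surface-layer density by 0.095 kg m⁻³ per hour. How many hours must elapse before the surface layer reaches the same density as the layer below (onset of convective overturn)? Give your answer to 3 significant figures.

Density deficit of the surface layer: 1028.34 − 1026.67 = 1.67 kg m⁻³.
Required change = 1.67 / 0.095 = 17.6 hours.

17.6 hours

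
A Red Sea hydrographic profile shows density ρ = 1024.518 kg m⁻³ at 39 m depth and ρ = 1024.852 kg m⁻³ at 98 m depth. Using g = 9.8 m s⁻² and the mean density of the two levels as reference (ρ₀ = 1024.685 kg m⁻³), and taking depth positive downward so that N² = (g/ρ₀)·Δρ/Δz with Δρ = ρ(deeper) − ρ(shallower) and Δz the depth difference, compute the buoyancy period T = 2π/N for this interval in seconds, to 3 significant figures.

854 s

Δρ = 1024.852 − 1024.518 = 0.334 kg m⁻³ over Δz = 98 − 39 = 59 m.
N² = (9.8/1024.685) × (0.334/59) = 5.4141 × 10⁻⁵ s⁻².
N = √(5.4141 × 10⁻⁵) = 7.3581 × 10⁻³ rad s⁻¹, so T = 2π/N = 853.91 s ≈ 854 s.
A positive N² confirms static stability across the interval.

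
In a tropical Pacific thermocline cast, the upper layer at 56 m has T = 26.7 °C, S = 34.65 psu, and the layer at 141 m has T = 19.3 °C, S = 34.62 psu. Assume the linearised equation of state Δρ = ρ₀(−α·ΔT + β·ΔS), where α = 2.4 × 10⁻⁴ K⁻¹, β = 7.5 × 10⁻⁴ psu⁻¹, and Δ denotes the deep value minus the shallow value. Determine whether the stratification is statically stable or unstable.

stable

ΔT = 19.3 − 26.7 = -7.4 K and ΔS = 34.62 − 34.65 = -0.03 psu (deep − shallow).
−αΔT = 1.776 × 10⁻³; βΔS = -2.25 × 10⁻⁵; sum Δρ/ρ₀ = 1.7535 × 10⁻³.
Δρ/ρ₀ > 0, so Δρ > 0: deeper water is denser → statically stable.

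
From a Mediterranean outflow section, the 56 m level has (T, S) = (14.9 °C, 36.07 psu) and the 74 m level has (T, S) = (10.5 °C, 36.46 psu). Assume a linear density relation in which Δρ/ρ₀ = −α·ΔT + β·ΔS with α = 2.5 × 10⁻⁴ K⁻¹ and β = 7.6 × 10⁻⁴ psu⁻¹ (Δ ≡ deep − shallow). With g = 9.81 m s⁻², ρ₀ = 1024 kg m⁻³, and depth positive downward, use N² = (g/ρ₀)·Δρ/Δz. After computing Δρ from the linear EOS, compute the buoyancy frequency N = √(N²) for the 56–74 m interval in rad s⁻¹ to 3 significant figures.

ΔT = -4.4 K, ΔS = +0.39 psu (deep − shallow).
Δρ/ρ₀ = −αΔT + βΔS = 1.10 × 10⁻³ + 2.964 × 10⁻⁴ = 1.3964 × 10⁻³, so Δρ ≈ 1.430 kg m⁻³.
N² = (g/ρ₀)·Δρ/Δz = g·(Δρ/ρ₀)/Δz = 9.81 × 1.3964 × 10⁻³ / 18 = 7.6104 × 10⁻⁴ s⁻².
N = √(7.6104 × 10⁻⁴) = 0.027587 rad s⁻¹ ≈ 0.0276 rad s⁻¹.

0.0276 rad s⁻¹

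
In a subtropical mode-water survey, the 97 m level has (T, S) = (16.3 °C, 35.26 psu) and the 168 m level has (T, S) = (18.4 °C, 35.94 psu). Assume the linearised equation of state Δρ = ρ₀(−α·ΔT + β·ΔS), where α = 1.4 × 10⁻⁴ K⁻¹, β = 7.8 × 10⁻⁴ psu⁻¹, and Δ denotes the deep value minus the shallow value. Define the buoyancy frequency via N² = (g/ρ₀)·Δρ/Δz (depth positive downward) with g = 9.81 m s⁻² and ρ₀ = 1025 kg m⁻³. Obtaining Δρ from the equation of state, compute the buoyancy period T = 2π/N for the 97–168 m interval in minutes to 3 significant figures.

18.3 min

ΔT = +2.1 K, ΔS = +0.68 psu (deep − shallow).
Δρ/ρ₀ = −αΔT + βΔS = -2.94 × 10⁻⁴ + 5.304 × 10⁻⁴ = 2.364 × 10⁻⁴, so Δρ ≈ 0.2423 kg m⁻³.
N² = (g/ρ₀)·Δρ/Δz = g·(Δρ/ρ₀)/Δz = 9.81 × 2.364 × 10⁻⁴ / 71 = 3.2663 × 10⁻⁵ s⁻².
N = √(3.2663 × 10⁻⁵) = 5.7152 × 10⁻³ rad s⁻¹ → T = 2π/N = 1.0994 × 10³ s = 18.323 min ≈ 18.3 min.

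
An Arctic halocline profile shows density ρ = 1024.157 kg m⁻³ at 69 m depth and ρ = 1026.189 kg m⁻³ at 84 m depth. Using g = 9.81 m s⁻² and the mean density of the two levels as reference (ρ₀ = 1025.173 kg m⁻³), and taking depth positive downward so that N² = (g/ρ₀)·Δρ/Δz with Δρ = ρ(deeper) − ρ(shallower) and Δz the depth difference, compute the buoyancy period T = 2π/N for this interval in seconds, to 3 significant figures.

Δρ = 1026.189 − 1024.157 = 2.032 kg m⁻³ over Δz = 84 − 69 = 15 m.
N² = (9.81/1025.173) × (2.032/15) = 1.2963 × 10⁻³ s⁻².
N = √(1.2963 × 10⁻³) = 0.036004 rad s⁻¹, so T = 2π/N = 174.51 s ≈ 175 s.

175 s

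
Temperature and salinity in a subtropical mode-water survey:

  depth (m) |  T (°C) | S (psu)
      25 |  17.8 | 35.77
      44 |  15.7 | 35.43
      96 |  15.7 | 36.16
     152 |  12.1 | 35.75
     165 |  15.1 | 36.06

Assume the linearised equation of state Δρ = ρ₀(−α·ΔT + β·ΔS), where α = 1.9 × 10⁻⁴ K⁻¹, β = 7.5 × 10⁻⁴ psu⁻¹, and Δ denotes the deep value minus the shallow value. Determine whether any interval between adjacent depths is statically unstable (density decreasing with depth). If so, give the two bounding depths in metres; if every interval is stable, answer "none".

Evaluate Δρ/ρ₀ = −αΔT + βΔS across each adjacent pair:
  25–44 m: −αΔT+βΔS = −(1.9 × 10⁻⁴)(-2.1)+(7.5 × 10⁻⁴)(-0.34) = 1.4 × 10⁻⁴ → stable
  44–96 m: −αΔT+βΔS = −(1.9 × 10⁻⁴)(+0.0)+(7.5 × 10⁻⁴)(+0.73) = 5.5 × 10⁻⁴ → stable
  96–152 m: −αΔT+βΔS = −(1.9 × 10⁻⁴)(-3.6)+(7.5 × 10⁻⁴)(-0.41) = 3.8 × 10⁻⁴ → stable
  152–165 m: −αΔT+βΔS = −(1.9 × 10⁻⁴)(+3.0)+(7.5 × 10⁻⁴)(+0.31) = -3.4 × 10⁻⁴ → UNSTABLE
The 152–165 m interval has Δρ < 0: lighter water underlies denser water.

152–165 m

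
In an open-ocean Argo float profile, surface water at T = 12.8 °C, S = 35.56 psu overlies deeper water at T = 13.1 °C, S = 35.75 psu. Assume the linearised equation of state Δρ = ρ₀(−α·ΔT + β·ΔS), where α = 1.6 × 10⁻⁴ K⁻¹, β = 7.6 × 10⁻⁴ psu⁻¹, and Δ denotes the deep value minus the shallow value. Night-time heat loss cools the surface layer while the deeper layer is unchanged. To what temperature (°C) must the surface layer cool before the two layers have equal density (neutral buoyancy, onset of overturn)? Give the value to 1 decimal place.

Neutral buoyancy requires Δρ = 0, i.e. −α(T_deep − T_surf′) + β(S_deep − S_surf) = 0.
T_surf′ = T_deep − (β/α)·ΔS = 13.1 − (7.6 × 10⁻⁴/1.6 × 10⁻⁴)·(+0.19) = 12.197 °C.
Cooling required: 12.8 − (12.197) = 0.603 °C.

12.2 °C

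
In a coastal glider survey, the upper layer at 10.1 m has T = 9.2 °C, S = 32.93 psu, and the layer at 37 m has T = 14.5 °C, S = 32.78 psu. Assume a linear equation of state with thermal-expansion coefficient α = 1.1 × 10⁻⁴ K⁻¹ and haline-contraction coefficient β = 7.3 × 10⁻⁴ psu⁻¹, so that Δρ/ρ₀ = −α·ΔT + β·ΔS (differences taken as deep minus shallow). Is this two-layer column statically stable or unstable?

unstable

ΔT = 14.5 − 9.2 = +5.3 K and ΔS = 32.78 − 32.93 = -0.15 psu (deep − shallow).
−αΔT = -5.83 × 10⁻⁴; βΔS = -1.095 × 10⁻⁴; sum Δρ/ρ₀ = -6.925 × 10⁻⁴.
Δρ/ρ₀ < 0, so Δρ < 0: deeper water is lighter → statically unstable; the column would overturn.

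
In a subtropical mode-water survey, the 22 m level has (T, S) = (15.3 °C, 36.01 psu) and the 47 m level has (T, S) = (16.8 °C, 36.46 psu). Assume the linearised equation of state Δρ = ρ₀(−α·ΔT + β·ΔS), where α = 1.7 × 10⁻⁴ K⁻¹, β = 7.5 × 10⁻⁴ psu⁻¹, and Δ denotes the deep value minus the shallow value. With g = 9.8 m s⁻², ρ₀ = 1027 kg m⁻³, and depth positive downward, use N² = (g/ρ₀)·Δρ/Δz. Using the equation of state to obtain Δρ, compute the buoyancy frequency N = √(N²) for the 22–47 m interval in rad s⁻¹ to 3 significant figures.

ΔT = +1.5 K, ΔS = +0.45 psu (deep − shallow).
Δρ/ρ₀ = −αΔT + βΔS = -2.55 × 10⁻⁴ + 3.375 × 10⁻⁴ = 8.25 × 10⁻⁵, so Δρ ≈ 0.08473 kg m⁻³.
N² = (g/ρ₀)·Δρ/Δz = g·(Δρ/ρ₀)/Δz = 9.8 × 8.25 × 10⁻⁵ / 25 = 3.2340 × 10⁻⁵ s⁻².
N = √(3.2340 × 10⁻⁵) = 5.6868 × 10⁻³ rad s⁻¹ ≈ 5.69 × 10⁻³ rad s⁻¹.

5.69 × 10⁻³ rad s⁻¹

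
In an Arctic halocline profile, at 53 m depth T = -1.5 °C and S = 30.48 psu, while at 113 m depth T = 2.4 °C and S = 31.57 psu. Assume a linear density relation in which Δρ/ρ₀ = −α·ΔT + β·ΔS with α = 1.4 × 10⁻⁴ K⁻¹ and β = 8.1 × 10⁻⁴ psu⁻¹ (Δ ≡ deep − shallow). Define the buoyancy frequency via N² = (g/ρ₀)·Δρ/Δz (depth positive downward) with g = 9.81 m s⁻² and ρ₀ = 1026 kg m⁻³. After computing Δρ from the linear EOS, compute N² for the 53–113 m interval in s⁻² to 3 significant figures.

5.51 × 10⁻⁵ s⁻²

ΔT = +3.9 K, ΔS = +1.09 psu (deep − shallow).
Δρ/ρ₀ = −αΔT + βΔS = -5.46 × 10⁻⁴ + 8.829 × 10⁻⁴ = 3.369 × 10⁻⁴, so Δρ ≈ 0.3457 kg m⁻³.
N² = (g/ρ₀)·Δρ/Δz = g·(Δρ/ρ₀)/Δz = 9.81 × 3.369 × 10⁻⁴ / 60 = 5.5083 × 10⁻⁵ s⁻² ≈ 5.51 × 10⁻⁵ s⁻².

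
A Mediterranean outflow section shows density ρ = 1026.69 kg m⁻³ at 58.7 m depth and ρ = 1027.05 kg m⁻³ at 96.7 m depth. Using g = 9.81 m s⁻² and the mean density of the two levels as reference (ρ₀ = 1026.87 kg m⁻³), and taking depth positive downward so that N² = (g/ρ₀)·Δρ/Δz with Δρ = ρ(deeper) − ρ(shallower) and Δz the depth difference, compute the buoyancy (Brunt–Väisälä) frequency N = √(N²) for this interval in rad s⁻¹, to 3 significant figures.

9.51 × 10⁻³ rad s⁻¹

Δρ = 1027.05 − 1026.69 = 0.36 kg m⁻³ over Δz = 96.7 − 58.7 = 38 m.
N² = (9.81/1026.87) × (0.36/38) = 9.0505 × 10⁻⁵ s⁻².
N = √(9.0505 × 10⁻⁵) = 9.5134 × 10⁻³ rad s⁻¹ ≈ 9.51 × 10⁻³ rad s⁻¹.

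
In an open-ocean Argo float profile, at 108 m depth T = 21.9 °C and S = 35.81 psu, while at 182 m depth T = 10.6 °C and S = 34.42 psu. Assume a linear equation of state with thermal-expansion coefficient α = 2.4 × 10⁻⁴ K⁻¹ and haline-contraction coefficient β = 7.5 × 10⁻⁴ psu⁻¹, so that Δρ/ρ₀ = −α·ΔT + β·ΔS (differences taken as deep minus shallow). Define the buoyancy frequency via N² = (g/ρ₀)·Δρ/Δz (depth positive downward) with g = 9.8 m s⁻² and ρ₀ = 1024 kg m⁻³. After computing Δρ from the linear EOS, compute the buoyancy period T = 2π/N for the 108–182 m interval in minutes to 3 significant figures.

ΔT = -11.3 K, ΔS = -1.39 psu (deep − shallow).
Δρ/ρ₀ = −αΔT + βΔS = 2.712 × 10⁻³ − 1.0425 × 10⁻³ = 1.6695 × 10⁻³, so Δρ ≈ 1.710 kg m⁻³.
N² = (g/ρ₀)·Δρ/Δz = g·(Δρ/ρ₀)/Δz = 9.8 × 1.6695 × 10⁻³ / 74 = 2.2110 × 10⁻⁴ s⁻².
N = √(2.2110 × 10⁻⁴) = 0.014869 rad s⁻¹ → T = 2π/N = 422.57 s = 7.0428 min ≈ 7.04 min.

7.04 min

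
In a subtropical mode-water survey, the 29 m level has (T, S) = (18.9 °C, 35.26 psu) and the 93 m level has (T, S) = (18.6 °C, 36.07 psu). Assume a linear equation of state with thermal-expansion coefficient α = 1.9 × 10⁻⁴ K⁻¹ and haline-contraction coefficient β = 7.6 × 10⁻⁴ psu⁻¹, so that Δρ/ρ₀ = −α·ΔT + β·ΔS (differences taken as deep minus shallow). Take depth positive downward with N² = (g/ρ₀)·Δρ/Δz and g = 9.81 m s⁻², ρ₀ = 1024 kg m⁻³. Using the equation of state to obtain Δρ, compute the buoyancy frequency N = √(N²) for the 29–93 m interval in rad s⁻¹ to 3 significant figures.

0.0102 rad s⁻¹

ΔT = -0.3 K, ΔS = +0.81 psu (deep − shallow).
Δρ/ρ₀ = −αΔT + βΔS = 5.70 × 10⁻⁵ + 6.156 × 10⁻⁴ = 6.726 × 10⁻⁴, so Δρ ≈ 0.6887 kg m⁻³.
N² = (g/ρ₀)·Δρ/Δz = g·(Δρ/ρ₀)/Δz = 9.81 × 6.726 × 10⁻⁴ / 64 = 1.0310 × 10⁻⁴ s⁻².
N = √(1.0310 × 10⁻⁴) = 0.010154 rad s⁻¹ ≈ 0.0102 rad s⁻¹.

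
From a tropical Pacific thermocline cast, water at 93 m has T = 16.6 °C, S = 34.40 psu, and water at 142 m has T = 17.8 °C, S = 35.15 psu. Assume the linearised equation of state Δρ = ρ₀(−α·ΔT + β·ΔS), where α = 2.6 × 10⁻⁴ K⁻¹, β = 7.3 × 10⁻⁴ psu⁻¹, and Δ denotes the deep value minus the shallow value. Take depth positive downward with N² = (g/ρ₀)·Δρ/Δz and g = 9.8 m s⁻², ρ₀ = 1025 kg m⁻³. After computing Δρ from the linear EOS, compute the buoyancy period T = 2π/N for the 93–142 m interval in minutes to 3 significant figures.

15.3 min

ΔT = +1.2 K, ΔS = +0.75 psu (deep − shallow).
Δρ/ρ₀ = −αΔT + βΔS = -3.12 × 10⁻⁴ + 5.475 × 10⁻⁴ = 2.355 × 10⁻⁴, so Δρ ≈ 0.2414 kg m⁻³.
N² = (g/ρ₀)·Δρ/Δz = g·(Δρ/ρ₀)/Δz = 9.8 × 2.355 × 10⁻⁴ / 49 = 4.7100 × 10⁻⁵ s⁻².
N = √(4.7100 × 10⁻⁵) = 6.8629 × 10⁻³ rad s⁻¹ → T = 2π/N = 915.53 s = 15.259 min ≈ 15.3 min.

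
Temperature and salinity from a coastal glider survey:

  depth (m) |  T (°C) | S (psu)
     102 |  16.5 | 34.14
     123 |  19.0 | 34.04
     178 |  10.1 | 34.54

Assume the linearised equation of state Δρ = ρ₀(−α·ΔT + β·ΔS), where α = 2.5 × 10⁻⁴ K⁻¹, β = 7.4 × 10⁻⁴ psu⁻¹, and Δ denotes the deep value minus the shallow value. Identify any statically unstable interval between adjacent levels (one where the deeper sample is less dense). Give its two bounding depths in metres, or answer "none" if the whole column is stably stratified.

Evaluate Δρ/ρ₀ = −αΔT + βΔS across each adjacent pair:
  102–123 m: −αΔT+βΔS = −(2.5 × 10⁻⁴)(+2.5)+(7.4 × 10⁻⁴)(-0.10) = -7.0 × 10⁻⁴ → UNSTABLE
  123–178 m: −αΔT+βΔS = −(2.5 × 10⁻⁴)(-8.9)+(7.4 × 10⁻⁴)(+0.50) = 2.6 × 10⁻³ → stable
The 102–123 m interval has Δρ < 0: lighter water underlies denser water.

102–123 m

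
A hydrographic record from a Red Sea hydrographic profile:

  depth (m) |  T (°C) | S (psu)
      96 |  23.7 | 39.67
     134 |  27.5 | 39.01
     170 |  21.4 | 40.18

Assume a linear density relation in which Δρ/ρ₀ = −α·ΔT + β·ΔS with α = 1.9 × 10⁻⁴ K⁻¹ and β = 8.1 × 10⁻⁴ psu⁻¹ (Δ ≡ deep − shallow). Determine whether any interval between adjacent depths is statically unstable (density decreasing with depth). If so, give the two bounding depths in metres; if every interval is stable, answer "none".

Evaluate Δρ/ρ₀ = −αΔT + βΔS across each adjacent pair:
  96–134 m: −αΔT+βΔS = −(1.9 × 10⁻⁴)(+3.8)+(8.1 × 10⁻⁴)(-0.66) = -1.3 × 10⁻³ → UNSTABLE
  134–170 m: −αΔT+βΔS = −(1.9 × 10⁻⁴)(-6.1)+(8.1 × 10⁻⁴)(+1.17) = 2.1 × 10⁻³ → stable
The 96–134 m interval has Δρ < 0: lighter water underlies denser water.

96–134 m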